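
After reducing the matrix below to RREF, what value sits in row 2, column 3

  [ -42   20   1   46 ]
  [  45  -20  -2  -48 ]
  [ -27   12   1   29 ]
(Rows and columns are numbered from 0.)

-1

R1 := -1/42·R1
  [   1  -10/21  -1/42  -23/21 ]
  [  45     -20     -2     -48 ]
  [ -27      12      1      29 ]
R2 := R2 − 45·R1
  [   1  -10/21   -1/42  -23/21 ]
  [   0    10/7  -13/14     9/7 ]
  [ -27      12       1      29 ]
R3 := R3 + 27·R1
  [ 1  -10/21   -1/42  -23/21 ]
  [ 0    10/7  -13/14     9/7 ]
  [ 0    -6/7    5/14    -4/7 ]
R2 := 7/10·R2
  [ 1  -10/21   -1/42  -23/21 ]
  [ 0       1  -13/20    9/10 ]
  [ 0    -6/7    5/14    -4/7 ]
R3 := R3 + 6/7·R2
  [ 1  -10/21   -1/42  -23/21 ]
  [ 0       1  -13/20    9/10 ]
  [ 0       0    -1/5     1/5 ]
R3 := -5·R3
  [ 1  -10/21   -1/42  -23/21 ]
  [ 0       1  -13/20    9/10 ]
  [ 0       0       1      -1 ]
R2 := R2 + 13/20·R3
  [ 1  -10/21  -1/42  -23/21 ]
  [ 0       1      0     1/4 ]
  [ 0       0      1      -1 ]
R1 := R1 + 1/42·R3
  [ 1  -10/21  0  -47/42 ]
  [ 0       1  0     1/4 ]
  [ 0       0  1      -1 ]
R1 := R1 + 10/21·R2
  [ 1  0  0   -1 ]
  [ 0  1  0  1/4 ]
  [ 0  0  1   -1 ]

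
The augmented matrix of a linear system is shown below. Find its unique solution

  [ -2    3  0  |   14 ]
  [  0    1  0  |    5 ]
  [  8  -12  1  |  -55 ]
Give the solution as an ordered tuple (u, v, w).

(1/2, 5, 1)

R1 → -1/2·R1
  [ 1  -3/2  0  |   -7 ]
  [ 0     1  0  |    5 ]
  [ 8   -12  1  |  -55 ]
R3 → R3 − 8·R1
  [ 1  -3/2  0  |  -7 ]
  [ 0     1  0  |   5 ]
  [ 0     0  1  |   1 ]
R1 → R1 + 3/2·R2
  [ 1  0  0  |  1/2 ]
  [ 0  1  0  |    5 ]
  [ 0  0  1  |    1 ]
Reading off the last column: u = 1/2, v = 5, w = 1.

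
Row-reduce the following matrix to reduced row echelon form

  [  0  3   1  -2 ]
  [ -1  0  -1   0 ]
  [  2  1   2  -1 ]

ρ1 <=> ρ2
  [ -1  0  -1   0 ]
  [  0  3   1  -2 ]
  [  2  1   2  -1 ]
ρ1 := -1·ρ1
  [ 1  0  1   0 ]
  [ 0  3  1  -2 ]
  [ 2  1  2  -1 ]
ρ3 := ρ3 − 2·ρ1
  [ 1  0  1   0 ]
  [ 0  3  1  -2 ]
  [ 0  1  0  -1 ]
ρ2 := 1/3·ρ2
  [ 1  0    1     0 ]
  [ 0  1  1/3  -2/3 ]
  [ 0  1    0    -1 ]
ρ3 := ρ3 − ρ2
  [ 1  0     1     0 ]
  [ 0  1   1/3  -2/3 ]
  [ 0  0  -1/3  -1/3 ]
ρ3 := -3·ρ3
  [ 1  0    1     0 ]
  [ 0  1  1/3  -2/3 ]
  [ 0  0    1     1 ]
ρ2 := ρ2 − 1/3·ρ3
  [ 1  0  1   0 ]
  [ 0  1  0  -1 ]
  [ 0  0  1   1 ]
ρ1 := ρ1 − ρ3
  [ 1  0  0  -1 ]
  [ 0  1  0  -1 ]
  [ 0  0  1   1 ]

[[1, 0, 0, -1], [0, 1, 0, -1], [0, 0, 1, 1]]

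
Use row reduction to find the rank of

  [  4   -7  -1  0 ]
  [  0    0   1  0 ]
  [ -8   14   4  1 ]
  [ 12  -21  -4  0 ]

rank = 3

R1 -> 1/4·R1
  [  1  -7/4  -1/4  0 ]
  [  0     0     1  0 ]
  [ -8    14     4  1 ]
  [ 12   -21    -4  0 ]
R3 -> R3 + 8·R1
  [  1  -7/4  -1/4  0 ]
  [  0     0     1  0 ]
  [  0     0     2  1 ]
  [ 12   -21    -4  0 ]
R4 -> R4 − 12·R1
  [ 1  -7/4  -1/4  0 ]
  [ 0     0     1  0 ]
  [ 0     0     2  1 ]
  [ 0     0    -1  0 ]
R3 -> R3 − 2·R2
  [ 1  -7/4  -1/4  0 ]
  [ 0     0     1  0 ]
  [ 0     0     0  1 ]
  [ 0     0    -1  0 ]
R4 -> R4 + R2
  [ 1  -7/4  -1/4  0 ]
  [ 0     0     1  0 ]
  [ 0     0     0  1 ]
  [ 0     0     0  0 ]
R1 -> R1 + 1/4·R2
  [ 1  -7/4  0  0 ]
  [ 0     0  1  0 ]
  [ 0     0  0  1 ]
  [ 0     0  0  0 ]
The reduced form has 3 nonzero rows.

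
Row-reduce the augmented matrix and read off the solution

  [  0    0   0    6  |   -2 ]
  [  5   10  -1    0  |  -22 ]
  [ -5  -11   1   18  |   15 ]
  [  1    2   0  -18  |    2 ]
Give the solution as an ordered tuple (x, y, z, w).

Swap ρ1 and ρ2.
  [  5   10  -1    0  |  -22 ]
  [  0    0   0    6  |   -2 ]
  [ -5  -11   1   18  |   15 ]
  [  1    2   0  -18  |    2 ]
Multiply ρ1 by 1/5.
  [  1    2  -1/5    0  |  -22/5 ]
  [  0    0     0    6  |     -2 ]
  [ -5  -11     1   18  |     15 ]
  [  1    2     0  -18  |      2 ]
Add 5 times ρ1 to ρ3.
  [ 1   2  -1/5    0  |  -22/5 ]
  [ 0   0     0    6  |     -2 ]
  [ 0  -1     0   18  |     -7 ]
  [ 1   2     0  -18  |      2 ]
Subtract ρ1 from ρ4.
  [ 1   2  -1/5    0  |  -22/5 ]
  [ 0   0     0    6  |     -2 ]
  [ 0  -1     0   18  |     -7 ]
  [ 0   0   1/5  -18  |   32/5 ]
Swap ρ2 and ρ3.
  [ 1   2  -1/5    0  |  -22/5 ]
  [ 0  -1     0   18  |     -7 ]
  [ 0   0     0    6  |     -2 ]
  [ 0   0   1/5  -18  |   32/5 ]
Multiply ρ2 by -1.
  [ 1  2  -1/5    0  |  -22/5 ]
  [ 0  1     0  -18  |      7 ]
  [ 0  0     0    6  |     -2 ]
  [ 0  0   1/5  -18  |   32/5 ]
Swap ρ3 and ρ4.
  [ 1  2  -1/5    0  |  -22/5 ]
  [ 0  1     0  -18  |      7 ]
  [ 0  0   1/5  -18  |   32/5 ]
  [ 0  0     0    6  |     -2 ]
Multiply ρ3 by 5.
  [ 1  2  -1/5    0  |  -22/5 ]
  [ 0  1     0  -18  |      7 ]
  [ 0  0     1  -90  |     32 ]
  [ 0  0     0    6  |     -2 ]
Multiply ρ4 by 1/6.
  [ 1  2  -1/5    0  |  -22/5 ]
  [ 0  1     0  -18  |      7 ]
  [ 0  0     1  -90  |     32 ]
  [ 0  0     0    1  |   -1/3 ]
Add 90 times ρ4 to ρ3.
  [ 1  2  -1/5    0  |  -22/5 ]
  [ 0  1     0  -18  |      7 ]
  [ 0  0     1    0  |      2 ]
  [ 0  0     0    1  |   -1/3 ]
Add 18 times ρ4 to ρ2.
  [ 1  2  -1/5  0  |  -22/5 ]
  [ 0  1     0  0  |      1 ]
  [ 0  0     1  0  |      2 ]
  [ 0  0     0  1  |   -1/3 ]
Add 1/5 times ρ3 to ρ1.
  [ 1  2  0  0  |    -4 ]
  [ 0  1  0  0  |     1 ]
  [ 0  0  1  0  |     2 ]
  [ 0  0  0  1  |  -1/3 ]
Subtract 2 times ρ2 from ρ1.
  [ 1  0  0  0  |    -6 ]
  [ 0  1  0  0  |     1 ]
  [ 0  0  1  0  |     2 ]
  [ 0  0  0  1  |  -1/3 ]
Reading off the last column: x = -6, y = 1, z = 2, w = -1/3.

(-6, 1, 2, -1/3)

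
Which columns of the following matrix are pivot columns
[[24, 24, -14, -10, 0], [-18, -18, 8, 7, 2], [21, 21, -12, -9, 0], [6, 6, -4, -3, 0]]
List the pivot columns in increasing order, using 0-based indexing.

R1 → 1/24·R1
  [   1    1  -7/12  -5/12  0 ]
  [ -18  -18      8      7  2 ]
  [  21   21    -12     -9  0 ]
  [   6    6     -4     -3  0 ]
R2 → R2 + 18·R1
  [  1   1  -7/12  -5/12  0 ]
  [  0   0   -5/2   -1/2  2 ]
  [ 21  21    -12     -9  0 ]
  [  6   6     -4     -3  0 ]
R3 → R3 − 21·R1
  [ 1  1  -7/12  -5/12  0 ]
  [ 0  0   -5/2   -1/2  2 ]
  [ 0  0    1/4   -1/4  0 ]
  [ 6  6     -4     -3  0 ]
R4 → R4 − 6·R1
  [ 1  1  -7/12  -5/12  0 ]
  [ 0  0   -5/2   -1/2  2 ]
  [ 0  0    1/4   -1/4  0 ]
  [ 0  0   -1/2   -1/2  0 ]
R2 → -2/5·R2
  [ 1  1  -7/12  -5/12     0 ]
  [ 0  0      1    1/5  -4/5 ]
  [ 0  0    1/4   -1/4     0 ]
  [ 0  0   -1/2   -1/2     0 ]
R3 → R3 − 1/4·R2
  [ 1  1  -7/12  -5/12     0 ]
  [ 0  0      1    1/5  -4/5 ]
  [ 0  0      0  -3/10   1/5 ]
  [ 0  0   -1/2   -1/2     0 ]
R4 → R4 + 1/2·R2
  [ 1  1  -7/12  -5/12     0 ]
  [ 0  0      1    1/5  -4/5 ]
  [ 0  0      0  -3/10   1/5 ]
  [ 0  0      0   -2/5  -2/5 ]
R3 → -10/3·R3
  [ 1  1  -7/12  -5/12     0 ]
  [ 0  0      1    1/5  -4/5 ]
  [ 0  0      0      1  -2/3 ]
  [ 0  0      0   -2/5  -2/5 ]
R4 → R4 + 2/5·R3
  [ 1  1  -7/12  -5/12     0 ]
  [ 0  0      1    1/5  -4/5 ]
  [ 0  0      0      1  -2/3 ]
  [ 0  0      0      0  -2/3 ]
R4 → -3/2·R4
  [ 1  1  -7/12  -5/12     0 ]
  [ 0  0      1    1/5  -4/5 ]
  [ 0  0      0      1  -2/3 ]
  [ 0  0      0      0     1 ]
R3 → R3 + 2/3·R4
  [ 1  1  -7/12  -5/12     0 ]
  [ 0  0      1    1/5  -4/5 ]
  [ 0  0      0      1     0 ]
  [ 0  0      0      0     1 ]
R2 → R2 + 4/5·R4
  [ 1  1  -7/12  -5/12  0 ]
  [ 0  0      1    1/5  0 ]
  [ 0  0      0      1  0 ]
  [ 0  0      0      0  1 ]
R2 → R2 − 1/5·R3
  [ 1  1  -7/12  -5/12  0 ]
  [ 0  0      1      0  0 ]
  [ 0  0      0      1  0 ]
  [ 0  0      0      0  1 ]
R1 → R1 + 5/12·R3
  [ 1  1  -7/12  0  0 ]
  [ 0  0      1  0  0 ]
  [ 0  0      0  1  0 ]
  [ 0  0      0  0  1 ]
R1 → R1 + 7/12·R2
  [ 1  1  0  0  0 ]
  [ 0  0  1  0  0 ]
  [ 0  0  0  1  0 ]
  [ 0  0  0  0  1 ]
Pivot columns are the columns containing a leading 1.

0, 2, 3, 4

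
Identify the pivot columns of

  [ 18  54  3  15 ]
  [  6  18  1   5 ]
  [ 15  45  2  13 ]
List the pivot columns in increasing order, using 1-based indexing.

1, 3

ρ1 ← 1/18·ρ1
  [  1   3  1/6  5/6 ]
  [  6  18    1    5 ]
  [ 15  45    2   13 ]
ρ2 ← ρ2 − 6·ρ1
  [  1   3  1/6  5/6 ]
  [  0   0    0    0 ]
  [ 15  45    2   13 ]
ρ3 ← ρ3 − 15·ρ1
  [ 1  3   1/6  5/6 ]
  [ 0  0     0    0 ]
  [ 0  0  -1/2  1/2 ]
ρ2 <=> ρ3
  [ 1  3   1/6  5/6 ]
  [ 0  0  -1/2  1/2 ]
  [ 0  0     0    0 ]
ρ2 ← -2·ρ2
  [ 1  3  1/6  5/6 ]
  [ 0  0    1   -1 ]
  [ 0  0    0    0 ]
ρ1 ← ρ1 − 1/6·ρ2
  [ 1  3  0   1 ]
  [ 0  0  1  -1 ]
  [ 0  0  0   0 ]
Pivot columns are the columns containing a leading 1.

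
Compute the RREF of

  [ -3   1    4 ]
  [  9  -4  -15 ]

[[1, 0, -1/3], [0, 1, 3]]

R1 ← -1/3·R1
  [ 1  -1/3  -4/3 ]
  [ 9    -4   -15 ]
R2 ← R2 − 9·R1
  [ 1  -1/3  -4/3 ]
  [ 0    -1    -3 ]
R2 ← -1·R2
  [ 1  -1/3  -4/3 ]
  [ 0     1     3 ]
R1 ← R1 + 1/3·R2
  [ 1  0  -1/3 ]
  [ 0  1     3 ]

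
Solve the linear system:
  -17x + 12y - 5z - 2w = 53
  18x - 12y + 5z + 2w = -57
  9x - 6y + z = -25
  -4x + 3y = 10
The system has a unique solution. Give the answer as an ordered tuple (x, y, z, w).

(-4, -2, -1, -2)

Form the augmented matrix and row-reduce:
  [ -17   12  -5  -2  |   53 ]
  [  18  -12   5   2  |  -57 ]
  [   9   -6   1   0  |  -25 ]
  [  -4    3   0   0  |   10 ]
Multiply R1 by -1/17.
  [  1  -12/17  5/17  2/17  |  -53/17 ]
  [ 18     -12     5     2  |     -57 ]
  [  9      -6     1     0  |     -25 ]
  [ -4       3     0     0  |      10 ]
Subtract 18 times R1 from R2.
  [  1  -12/17   5/17   2/17  |  -53/17 ]
  [  0   12/17  -5/17  -2/17  |  -15/17 ]
  [  9      -6      1      0  |     -25 ]
  [ -4       3      0      0  |      10 ]
Subtract 9 times R1 from R3.
  [  1  -12/17    5/17    2/17  |  -53/17 ]
  [  0   12/17   -5/17   -2/17  |  -15/17 ]
  [  0    6/17  -28/17  -18/17  |   52/17 ]
  [ -4       3       0       0  |      10 ]
Add 4 times R1 to R4.
  [ 1  -12/17    5/17    2/17  |  -53/17 ]
  [ 0   12/17   -5/17   -2/17  |  -15/17 ]
  [ 0    6/17  -28/17  -18/17  |   52/17 ]
  [ 0    3/17   20/17    8/17  |  -42/17 ]
Multiply R2 by 17/12.
  [ 1  -12/17    5/17    2/17  |  -53/17 ]
  [ 0       1   -5/12    -1/6  |    -5/4 ]
  [ 0    6/17  -28/17  -18/17  |   52/17 ]
  [ 0    3/17   20/17    8/17  |  -42/17 ]
Subtract 6/17 times R2 from R3.
  [ 1  -12/17   5/17  2/17  |  -53/17 ]
  [ 0       1  -5/12  -1/6  |    -5/4 ]
  [ 0       0   -3/2    -1  |     7/2 ]
  [ 0    3/17  20/17  8/17  |  -42/17 ]
Subtract 3/17 times R2 from R4.
  [ 1  -12/17   5/17  2/17  |  -53/17 ]
  [ 0       1  -5/12  -1/6  |    -5/4 ]
  [ 0       0   -3/2    -1  |     7/2 ]
  [ 0       0    5/4   1/2  |    -9/4 ]
Multiply R3 by -2/3.
  [ 1  -12/17   5/17  2/17  |  -53/17 ]
  [ 0       1  -5/12  -1/6  |    -5/4 ]
  [ 0       0      1   2/3  |    -7/3 ]
  [ 0       0    5/4   1/2  |    -9/4 ]
Subtract 5/4 times R3 from R4.
  [ 1  -12/17   5/17  2/17  |  -53/17 ]
  [ 0       1  -5/12  -1/6  |    -5/4 ]
  [ 0       0      1   2/3  |    -7/3 ]
  [ 0       0      0  -1/3  |     2/3 ]
Multiply R4 by -3.
  [ 1  -12/17   5/17  2/17  |  -53/17 ]
  [ 0       1  -5/12  -1/6  |    -5/4 ]
  [ 0       0      1   2/3  |    -7/3 ]
  [ 0       0      0     1  |      -2 ]
Subtract 2/3 times R4 from R3.
  [ 1  -12/17   5/17  2/17  |  -53/17 ]
  [ 0       1  -5/12  -1/6  |    -5/4 ]
  [ 0       0      1     0  |      -1 ]
  [ 0       0      0     1  |      -2 ]
Add 1/6 times R4 to R2.
  [ 1  -12/17   5/17  2/17  |  -53/17 ]
  [ 0       1  -5/12     0  |  -19/12 ]
  [ 0       0      1     0  |      -1 ]
  [ 0       0      0     1  |      -2 ]
Subtract 2/17 times R4 from R1.
  [ 1  -12/17   5/17  0  |  -49/17 ]
  [ 0       1  -5/12  0  |  -19/12 ]
  [ 0       0      1  0  |      -1 ]
  [ 0       0      0  1  |      -2 ]
Add 5/12 times R3 to R2.
  [ 1  -12/17  5/17  0  |  -49/17 ]
  [ 0       1     0  0  |      -2 ]
  [ 0       0     1  0  |      -1 ]
  [ 0       0     0  1  |      -2 ]
Subtract 5/17 times R3 from R1.
  [ 1  -12/17  0  0  |  -44/17 ]
  [ 0       1  0  0  |      -2 ]
  [ 0       0  1  0  |      -1 ]
  [ 0       0  0  1  |      -2 ]
Add 12/17 times R2 to R1.
  [ 1  0  0  0  |  -4 ]
  [ 0  1  0  0  |  -2 ]
  [ 0  0  1  0  |  -1 ]
  [ 0  0  0  1  |  -2 ]
Reading off the last column: x = -4, y = -2, z = -1, w = -2.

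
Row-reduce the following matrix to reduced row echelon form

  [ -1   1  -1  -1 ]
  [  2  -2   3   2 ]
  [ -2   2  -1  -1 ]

R1 → -1·R1
  [  1  -1   1   1 ]
  [  2  -2   3   2 ]
  [ -2   2  -1  -1 ]
R2 → R2 − 2·R1
  [  1  -1   1   1 ]
  [  0   0   1   0 ]
  [ -2   2  -1  -1 ]
R3 → R3 + 2·R1
  [ 1  -1  1  1 ]
  [ 0   0  1  0 ]
  [ 0   0  1  1 ]
R3 → R3 − R2
  [ 1  -1  1  1 ]
  [ 0   0  1  0 ]
  [ 0   0  0  1 ]
R1 → R1 − R3
  [ 1  -1  1  0 ]
  [ 0   0  1  0 ]
  [ 0   0  0  1 ]
R1 → R1 − R2
  [ 1  -1  0  0 ]
  [ 0   0  1  0 ]
  [ 0   0  0  1 ]

[[1, -1, 0, 0], [0, 0, 1, 0], [0, 0, 0, 1]]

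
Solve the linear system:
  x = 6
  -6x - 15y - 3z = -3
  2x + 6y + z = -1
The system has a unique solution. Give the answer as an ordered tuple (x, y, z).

(6, -2, -1)

Form the augmented matrix and row-reduce:
  [  1    0   0  |   6 ]
  [ -6  -15  -3  |  -3 ]
  [  2    6   1  |  -1 ]
ρ2 -> ρ2 + 6·ρ1
ρ3 -> ρ3 − 2·ρ1
ρ2 -> -1/15·ρ2
ρ3 -> ρ3 − 6·ρ2
ρ3 -> -5·ρ3
ρ2 -> ρ2 − 1/5·ρ3
Reading off the last column: x = 6, y = -2, z = -1.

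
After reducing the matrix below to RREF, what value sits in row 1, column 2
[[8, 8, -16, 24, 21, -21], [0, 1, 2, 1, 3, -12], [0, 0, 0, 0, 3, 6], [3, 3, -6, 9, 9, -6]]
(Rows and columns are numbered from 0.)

2

ρ1 → 1/8·ρ1
  [ 1  1  -2  3  21/8  -21/8 ]
  [ 0  1   2  1     3    -12 ]
  [ 0  0   0  0     3      6 ]
  [ 3  3  -6  9     9     -6 ]
ρ4 → ρ4 − 3·ρ1
  [ 1  1  -2  3  21/8  -21/8 ]
  [ 0  1   2  1     3    -12 ]
  [ 0  0   0  0     3      6 ]
  [ 0  0   0  0   9/8   15/8 ]
ρ3 → 1/3·ρ3
  [ 1  1  -2  3  21/8  -21/8 ]
  [ 0  1   2  1     3    -12 ]
  [ 0  0   0  0     1      2 ]
  [ 0  0   0  0   9/8   15/8 ]
ρ4 → ρ4 − 9/8·ρ3
  [ 1  1  -2  3  21/8  -21/8 ]
  [ 0  1   2  1     3    -12 ]
  [ 0  0   0  0     1      2 ]
  [ 0  0   0  0     0   -3/8 ]
ρ4 → -8/3·ρ4
  [ 1  1  -2  3  21/8  -21/8 ]
  [ 0  1   2  1     3    -12 ]
  [ 0  0   0  0     1      2 ]
  [ 0  0   0  0     0      1 ]
ρ3 → ρ3 − 2·ρ4
  [ 1  1  -2  3  21/8  -21/8 ]
  [ 0  1   2  1     3    -12 ]
  [ 0  0   0  0     1      0 ]
  [ 0  0   0  0     0      1 ]
ρ2 → ρ2 + 12·ρ4
  [ 1  1  -2  3  21/8  -21/8 ]
  [ 0  1   2  1     3      0 ]
  [ 0  0   0  0     1      0 ]
  [ 0  0   0  0     0      1 ]
ρ1 → ρ1 + 21/8·ρ4
  [ 1  1  -2  3  21/8  0 ]
  [ 0  1   2  1     3  0 ]
  [ 0  0   0  0     1  0 ]
  [ 0  0   0  0     0  1 ]
ρ2 → ρ2 − 3·ρ3
  [ 1  1  -2  3  21/8  0 ]
  [ 0  1   2  1     0  0 ]
  [ 0  0   0  0     1  0 ]
  [ 0  0   0  0     0  1 ]
ρ1 → ρ1 − 21/8·ρ3
  [ 1  1  -2  3  0  0 ]
  [ 0  1   2  1  0  0 ]
  [ 0  0   0  0  1  0 ]
  [ 0  0   0  0  0  1 ]
ρ1 → ρ1 − ρ2
  [ 1  0  -4  2  0  0 ]
  [ 0  1   2  1  0  0 ]
  [ 0  0   0  0  1  0 ]
  [ 0  0   0  0  0  1 ]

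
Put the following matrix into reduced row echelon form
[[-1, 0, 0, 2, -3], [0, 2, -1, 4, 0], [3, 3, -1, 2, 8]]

[[1, 0, 0, -2, 3], [0, 1, 0, 4, -1], [0, 0, 1, 4, -2]]

ρ1 ← -1·ρ1
ρ3 ← ρ3 − 3·ρ1
ρ2 ← 1/2·ρ2
ρ3 ← ρ3 − 3·ρ2
ρ3 ← 2·ρ3
ρ2 ← ρ2 + 1/2·ρ3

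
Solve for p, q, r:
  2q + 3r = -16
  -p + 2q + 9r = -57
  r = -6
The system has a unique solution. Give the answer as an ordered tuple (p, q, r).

Form the augmented matrix and row-reduce:
  [  0  2  3  |  -16 ]
  [ -1  2  9  |  -57 ]
  [  0  0  1  |   -6 ]
Swap ρ1 and ρ2.
  [ -1  2  9  |  -57 ]
  [  0  2  3  |  -16 ]
  [  0  0  1  |   -6 ]
Multiply ρ1 by -1.
  [ 1  -2  -9  |   57 ]
  [ 0   2   3  |  -16 ]
  [ 0   0   1  |   -6 ]
Multiply ρ2 by 1/2.
  [ 1  -2   -9  |  57 ]
  [ 0   1  3/2  |  -8 ]
  [ 0   0    1  |  -6 ]
Subtract 3/2 times ρ3 from ρ2.
  [ 1  -2  -9  |  57 ]
  [ 0   1   0  |   1 ]
  [ 0   0   1  |  -6 ]
Add 9 times ρ3 to ρ1.
  [ 1  -2  0  |   3 ]
  [ 0   1  0  |   1 ]
  [ 0   0  1  |  -6 ]
Add 2 times ρ2 to ρ1.
  [ 1  0  0  |   5 ]
  [ 0  1  0  |   1 ]
  [ 0  0  1  |  -6 ]
Reading off the last column: p = 5, q = 1, r = -6.

(5, 1, -6)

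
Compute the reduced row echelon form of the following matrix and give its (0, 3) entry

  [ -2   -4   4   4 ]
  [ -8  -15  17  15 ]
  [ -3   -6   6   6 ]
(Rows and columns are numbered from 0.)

0

R1 -> -1/2·R1
  [  1    2  -2  -2 ]
  [ -8  -15  17  15 ]
  [ -3   -6   6   6 ]
R2 -> R2 + 8·R1
  [  1   2  -2  -2 ]
  [  0   1   1  -1 ]
  [ -3  -6   6   6 ]
R3 -> R3 + 3·R1
  [ 1  2  -2  -2 ]
  [ 0  1   1  -1 ]
  [ 0  0   0   0 ]
R1 -> R1 − 2·R2
  [ 1  0  -4   0 ]
  [ 0  1   1  -1 ]
  [ 0  0   0   0 ]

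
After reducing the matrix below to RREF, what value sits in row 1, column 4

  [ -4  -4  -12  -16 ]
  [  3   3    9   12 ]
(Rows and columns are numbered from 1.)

R1 ← -1/4·R1
R2 ← R2 − 3·R1

4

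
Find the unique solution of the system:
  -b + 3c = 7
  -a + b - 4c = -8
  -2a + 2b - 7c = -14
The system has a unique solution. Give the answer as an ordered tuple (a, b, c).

Form the augmented matrix and row-reduce:
  [  0  -1   3  |    7 ]
  [ -1   1  -4  |   -8 ]
  [ -2   2  -7  |  -14 ]
ρ1 ↔ ρ2
  [ -1   1  -4  |   -8 ]
  [  0  -1   3  |    7 ]
  [ -2   2  -7  |  -14 ]
ρ1 ← -1·ρ1
  [  1  -1   4  |    8 ]
  [  0  -1   3  |    7 ]
  [ -2   2  -7  |  -14 ]
ρ3 ← ρ3 + 2·ρ1
  [ 1  -1  4  |  8 ]
  [ 0  -1  3  |  7 ]
  [ 0   0  1  |  2 ]
ρ2 ← -1·ρ2
  [ 1  -1   4  |   8 ]
  [ 0   1  -3  |  -7 ]
  [ 0   0   1  |   2 ]
ρ2 ← ρ2 + 3·ρ3
  [ 1  -1  4  |   8 ]
  [ 0   1  0  |  -1 ]
  [ 0   0  1  |   2 ]
ρ1 ← ρ1 − 4·ρ3
  [ 1  -1  0  |   0 ]
  [ 0   1  0  |  -1 ]
  [ 0   0  1  |   2 ]
ρ1 ← ρ1 + ρ2
  [ 1  0  0  |  -1 ]
  [ 0  1  0  |  -1 ]
  [ 0  0  1  |   2 ]
Reading off the last column: a = -1, b = -1, c = 2.

(-1, -1, 2)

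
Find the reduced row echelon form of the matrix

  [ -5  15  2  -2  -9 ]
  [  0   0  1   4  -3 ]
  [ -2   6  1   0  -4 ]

[[1, -3, 0, 2, 0], [0, 0, 1, 4, 0], [0, 0, 0, 0, 1]]

r1 → -1/5·r1
r3 → r3 + 2·r1
r3 → r3 − 1/5·r2
r3 → 5·r3
r2 → r2 + 3·r3
r1 → r1 − 9/5·r3
r1 → r1 + 2/5·r2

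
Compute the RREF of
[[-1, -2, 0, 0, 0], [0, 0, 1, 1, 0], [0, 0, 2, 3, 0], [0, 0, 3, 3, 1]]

r1 ← -1·r1
r3 ← r3 − 2·r2
r4 ← r4 − 3·r2
r2 ← r2 − r3

[[1, 2, 0, 0, 0], [0, 0, 1, 0, 0], [0, 0, 0, 1, 0], [0, 0, 0, 0, 1]]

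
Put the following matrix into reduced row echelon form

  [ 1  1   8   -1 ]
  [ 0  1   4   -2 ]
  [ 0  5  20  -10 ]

[[1, 0, 4, 1], [0, 1, 4, -2], [0, 0, 0, 0]]

ρ3 -> ρ3 − 5·ρ2
  [ 1  1  8  -1 ]
  [ 0  1  4  -2 ]
  [ 0  0  0   0 ]
ρ1 -> ρ1 − ρ2
  [ 1  0  4   1 ]
  [ 0  1  4  -2 ]
  [ 0  0  0   0 ]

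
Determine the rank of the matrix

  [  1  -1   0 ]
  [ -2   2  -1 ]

rank = 2

R2 -> R2 + 2·R1
R2 -> -1·R2
The reduced form has 2 nonzero rows.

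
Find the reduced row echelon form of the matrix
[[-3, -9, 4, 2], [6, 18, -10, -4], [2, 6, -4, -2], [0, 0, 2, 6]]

[[1, 3, 0, 0], [0, 0, 1, 0], [0, 0, 0, 1], [0, 0, 0, 0]]

R1 := -1/3·R1
  [ 1   3  -4/3  -2/3 ]
  [ 6  18   -10    -4 ]
  [ 2   6    -4    -2 ]
  [ 0   0     2     6 ]
R2 := R2 − 6·R1
  [ 1  3  -4/3  -2/3 ]
  [ 0  0    -2     0 ]
  [ 2  6    -4    -2 ]
  [ 0  0     2     6 ]
R3 := R3 − 2·R1
  [ 1  3  -4/3  -2/3 ]
  [ 0  0    -2     0 ]
  [ 0  0  -4/3  -2/3 ]
  [ 0  0     2     6 ]
R2 := -1/2·R2
  [ 1  3  -4/3  -2/3 ]
  [ 0  0     1     0 ]
  [ 0  0  -4/3  -2/3 ]
  [ 0  0     2     6 ]
R3 := R3 + 4/3·R2
  [ 1  3  -4/3  -2/3 ]
  [ 0  0     1     0 ]
  [ 0  0     0  -2/3 ]
  [ 0  0     2     6 ]
R4 := R4 − 2·R2
  [ 1  3  -4/3  -2/3 ]
  [ 0  0     1     0 ]
  [ 0  0     0  -2/3 ]
  [ 0  0     0     6 ]
R3 := -3/2·R3
  [ 1  3  -4/3  -2/3 ]
  [ 0  0     1     0 ]
  [ 0  0     0     1 ]
  [ 0  0     0     6 ]
R4 := R4 − 6·R3
  [ 1  3  -4/3  -2/3 ]
  [ 0  0     1     0 ]
  [ 0  0     0     1 ]
  [ 0  0     0     0 ]
R1 := R1 + 2/3·R3
  [ 1  3  -4/3  0 ]
  [ 0  0     1  0 ]
  [ 0  0     0  1 ]
  [ 0  0     0  0 ]
R1 := R1 + 4/3·R2
  [ 1  3  0  0 ]
  [ 0  0  1  0 ]
  [ 0  0  0  1 ]
  [ 0  0  0  0 ]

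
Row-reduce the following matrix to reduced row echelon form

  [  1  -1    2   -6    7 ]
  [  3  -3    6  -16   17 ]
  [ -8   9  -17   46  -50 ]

[[1, 0, 1, 0, -3], [0, 1, -1, 0, 2], [0, 0, 0, 1, -2]]

R2 ← R2 − 3·R1
  [  1  -1    2  -6    7 ]
  [  0   0    0   2   -4 ]
  [ -8   9  -17  46  -50 ]
R3 ← R3 + 8·R1
  [ 1  -1   2  -6   7 ]
  [ 0   0   0   2  -4 ]
  [ 0   1  -1  -2   6 ]
R2 <-> R3
  [ 1  -1   2  -6   7 ]
  [ 0   1  -1  -2   6 ]
  [ 0   0   0   2  -4 ]
R3 ← 1/2·R3
  [ 1  -1   2  -6   7 ]
  [ 0   1  -1  -2   6 ]
  [ 0   0   0   1  -2 ]
R2 ← R2 + 2·R3
  [ 1  -1   2  -6   7 ]
  [ 0   1  -1   0   2 ]
  [ 0   0   0   1  -2 ]
R1 ← R1 + 6·R3
  [ 1  -1   2  0  -5 ]
  [ 0   1  -1  0   2 ]
  [ 0   0   0  1  -2 ]
R1 ← R1 + R2
  [ 1  0   1  0  -3 ]
  [ 0  1  -1  0   2 ]
  [ 0  0   0  1  -2 ]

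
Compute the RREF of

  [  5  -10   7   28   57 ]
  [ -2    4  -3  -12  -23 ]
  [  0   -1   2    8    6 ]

[[1, 0, 0, 0, 2], [0, 1, 0, 0, -4], [0, 0, 1, 4, 1]]

ρ1 ← 1/5·ρ1
ρ2 ← ρ2 + 2·ρ1
ρ2 ↔ ρ3
ρ2 ← -1·ρ2
ρ3 ← -5·ρ3
ρ2 ← ρ2 + 2·ρ3
ρ1 ← ρ1 − 7/5·ρ3
ρ1 ← ρ1 + 2·ρ2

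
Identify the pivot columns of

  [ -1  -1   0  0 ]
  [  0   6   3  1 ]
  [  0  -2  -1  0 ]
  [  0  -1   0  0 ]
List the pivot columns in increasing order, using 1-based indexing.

1, 2, 3, 4

ρ1 → -1·ρ1
  [ 1   1   0  0 ]
  [ 0   6   3  1 ]
  [ 0  -2  -1  0 ]
  [ 0  -1   0  0 ]
ρ2 → 1/6·ρ2
  [ 1   1    0    0 ]
  [ 0   1  1/2  1/6 ]
  [ 0  -2   -1    0 ]
  [ 0  -1    0    0 ]
ρ3 → ρ3 + 2·ρ2
  [ 1   1    0    0 ]
  [ 0   1  1/2  1/6 ]
  [ 0   0    0  1/3 ]
  [ 0  -1    0    0 ]
ρ4 → ρ4 + ρ2
  [ 1  1    0    0 ]
  [ 0  1  1/2  1/6 ]
  [ 0  0    0  1/3 ]
  [ 0  0  1/2  1/6 ]
ρ3 <-> ρ4
  [ 1  1    0    0 ]
  [ 0  1  1/2  1/6 ]
  [ 0  0  1/2  1/6 ]
  [ 0  0    0  1/3 ]
ρ3 → 2·ρ3
  [ 1  1    0    0 ]
  [ 0  1  1/2  1/6 ]
  [ 0  0    1  1/3 ]
  [ 0  0    0  1/3 ]
ρ4 → 3·ρ4
  [ 1  1    0    0 ]
  [ 0  1  1/2  1/6 ]
  [ 0  0    1  1/3 ]
  [ 0  0    0    1 ]
ρ3 → ρ3 − 1/3·ρ4
  [ 1  1    0    0 ]
  [ 0  1  1/2  1/6 ]
  [ 0  0    1    0 ]
  [ 0  0    0    1 ]
ρ2 → ρ2 − 1/6·ρ4
  [ 1  1    0  0 ]
  [ 0  1  1/2  0 ]
  [ 0  0    1  0 ]
  [ 0  0    0  1 ]
ρ2 → ρ2 − 1/2·ρ3
  [ 1  1  0  0 ]
  [ 0  1  0  0 ]
  [ 0  0  1  0 ]
  [ 0  0  0  1 ]
ρ1 → ρ1 − ρ2
  [ 1  0  0  0 ]
  [ 0  1  0  0 ]
  [ 0  0  1  0 ]
  [ 0  0  0  1 ]
Pivot columns are the columns containing a leading 1.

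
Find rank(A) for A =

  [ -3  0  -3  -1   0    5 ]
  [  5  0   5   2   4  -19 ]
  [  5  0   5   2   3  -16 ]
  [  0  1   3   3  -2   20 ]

rank = 4

R1 := -1/3·R1
  [ 1  0  1  1/3   0  -5/3 ]
  [ 5  0  5    2   4   -19 ]
  [ 5  0  5    2   3   -16 ]
  [ 0  1  3    3  -2    20 ]
R2 := R2 − 5·R1
  [ 1  0  1  1/3   0   -5/3 ]
  [ 0  0  0  1/3   4  -32/3 ]
  [ 5  0  5    2   3    -16 ]
  [ 0  1  3    3  -2     20 ]
R3 := R3 − 5·R1
  [ 1  0  1  1/3   0   -5/3 ]
  [ 0  0  0  1/3   4  -32/3 ]
  [ 0  0  0  1/3   3  -23/3 ]
  [ 0  1  3    3  -2     20 ]
R2 <-> R4
  [ 1  0  1  1/3   0   -5/3 ]
  [ 0  1  3    3  -2     20 ]
  [ 0  0  0  1/3   3  -23/3 ]
  [ 0  0  0  1/3   4  -32/3 ]
R3 := 3·R3
  [ 1  0  1  1/3   0   -5/3 ]
  [ 0  1  3    3  -2     20 ]
  [ 0  0  0    1   9    -23 ]
  [ 0  0  0  1/3   4  -32/3 ]
R4 := R4 − 1/3·R3
  [ 1  0  1  1/3   0  -5/3 ]
  [ 0  1  3    3  -2    20 ]
  [ 0  0  0    1   9   -23 ]
  [ 0  0  0    0   1    -3 ]
R3 := R3 − 9·R4
  [ 1  0  1  1/3   0  -5/3 ]
  [ 0  1  3    3  -2    20 ]
  [ 0  0  0    1   0     4 ]
  [ 0  0  0    0   1    -3 ]
R2 := R2 + 2·R4
  [ 1  0  1  1/3  0  -5/3 ]
  [ 0  1  3    3  0    14 ]
  [ 0  0  0    1  0     4 ]
  [ 0  0  0    0  1    -3 ]
R2 := R2 − 3·R3
  [ 1  0  1  1/3  0  -5/3 ]
  [ 0  1  3    0  0     2 ]
  [ 0  0  0    1  0     4 ]
  [ 0  0  0    0  1    -3 ]
R1 := R1 − 1/3·R3
  [ 1  0  1  0  0  -3 ]
  [ 0  1  3  0  0   2 ]
  [ 0  0  0  1  0   4 ]
  [ 0  0  0  0  1  -3 ]
The reduced form has 4 nonzero rows.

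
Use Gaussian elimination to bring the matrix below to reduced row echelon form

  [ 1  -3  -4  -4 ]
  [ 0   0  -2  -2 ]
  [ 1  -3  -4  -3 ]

[[1, -3, 0, 0], [0, 0, 1, 0], [0, 0, 0, 1]]

R3 -> R3 − R1
  [ 1  -3  -4  -4 ]
  [ 0   0  -2  -2 ]
  [ 0   0   0   1 ]
R2 -> -1/2·R2
  [ 1  -3  -4  -4 ]
  [ 0   0   1   1 ]
  [ 0   0   0   1 ]
R2 -> R2 − R3
  [ 1  -3  -4  -4 ]
  [ 0   0   1   0 ]
  [ 0   0   0   1 ]
R1 -> R1 + 4·R3
  [ 1  -3  -4  0 ]
  [ 0   0   1  0 ]
  [ 0   0   0  1 ]
R1 -> R1 + 4·R2
  [ 1  -3  0  0 ]
  [ 0   0  1  0 ]
  [ 0   0  0  1 ]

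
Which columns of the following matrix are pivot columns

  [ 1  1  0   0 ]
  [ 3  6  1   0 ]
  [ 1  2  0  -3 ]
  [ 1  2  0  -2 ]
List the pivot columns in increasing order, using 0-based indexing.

0, 1, 2, 3

Subtract 3 times R1 from R2.
  [ 1  1  0   0 ]
  [ 0  3  1   0 ]
  [ 1  2  0  -3 ]
  [ 1  2  0  -2 ]
Subtract R1 from R3.
  [ 1  1  0   0 ]
  [ 0  3  1   0 ]
  [ 0  1  0  -3 ]
  [ 1  2  0  -2 ]
Subtract R1 from R4.
  [ 1  1  0   0 ]
  [ 0  3  1   0 ]
  [ 0  1  0  -3 ]
  [ 0  1  0  -2 ]
Multiply R2 by 1/3.
  [ 1  1    0   0 ]
  [ 0  1  1/3   0 ]
  [ 0  1    0  -3 ]
  [ 0  1    0  -2 ]
Subtract R2 from R3.
  [ 1  1     0   0 ]
  [ 0  1   1/3   0 ]
  [ 0  0  -1/3  -3 ]
  [ 0  1     0  -2 ]
Subtract R2 from R4.
  [ 1  1     0   0 ]
  [ 0  1   1/3   0 ]
  [ 0  0  -1/3  -3 ]
  [ 0  0  -1/3  -2 ]
Multiply R3 by -3.
  [ 1  1     0   0 ]
  [ 0  1   1/3   0 ]
  [ 0  0     1   9 ]
  [ 0  0  -1/3  -2 ]
Add 1/3 times R3 to R4.
  [ 1  1    0  0 ]
  [ 0  1  1/3  0 ]
  [ 0  0    1  9 ]
  [ 0  0    0  1 ]
Subtract 9 times R4 from R3.
  [ 1  1    0  0 ]
  [ 0  1  1/3  0 ]
  [ 0  0    1  0 ]
  [ 0  0    0  1 ]
Subtract 1/3 times R3 from R2.
  [ 1  1  0  0 ]
  [ 0  1  0  0 ]
  [ 0  0  1  0 ]
  [ 0  0  0  1 ]
Subtract R2 from R1.
  [ 1  0  0  0 ]
  [ 0  1  0  0 ]
  [ 0  0  1  0 ]
  [ 0  0  0  1 ]
Pivot columns are the columns containing a leading 1.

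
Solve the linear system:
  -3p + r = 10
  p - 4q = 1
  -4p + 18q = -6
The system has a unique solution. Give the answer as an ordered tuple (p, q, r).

Form the augmented matrix and row-reduce:
  [ -3   0  1  |  10 ]
  [  1  -4  0  |   1 ]
  [ -4  18  0  |  -6 ]
r1 ← -1/3·r1
  [  1   0  -1/3  |  -10/3 ]
  [  1  -4     0  |      1 ]
  [ -4  18     0  |     -6 ]
r2 ← r2 − r1
  [  1   0  -1/3  |  -10/3 ]
  [  0  -4   1/3  |   13/3 ]
  [ -4  18     0  |     -6 ]
r3 ← r3 + 4·r1
  [ 1   0  -1/3  |  -10/3 ]
  [ 0  -4   1/3  |   13/3 ]
  [ 0  18  -4/3  |  -58/3 ]
r2 ← -1/4·r2
  [ 1   0   -1/3  |   -10/3 ]
  [ 0   1  -1/12  |  -13/12 ]
  [ 0  18   -4/3  |   -58/3 ]
r3 ← r3 − 18·r2
  [ 1  0   -1/3  |   -10/3 ]
  [ 0  1  -1/12  |  -13/12 ]
  [ 0  0    1/6  |     1/6 ]
r3 ← 6·r3
  [ 1  0   -1/3  |   -10/3 ]
  [ 0  1  -1/12  |  -13/12 ]
  [ 0  0      1  |       1 ]
r2 ← r2 + 1/12·r3
  [ 1  0  -1/3  |  -10/3 ]
  [ 0  1     0  |     -1 ]
  [ 0  0     1  |      1 ]
r1 ← r1 + 1/3·r3
  [ 1  0  0  |  -3 ]
  [ 0  1  0  |  -1 ]
  [ 0  0  1  |   1 ]
Reading off the last column: p = -3, q = -1, r = 1.

(-3, -1, 1)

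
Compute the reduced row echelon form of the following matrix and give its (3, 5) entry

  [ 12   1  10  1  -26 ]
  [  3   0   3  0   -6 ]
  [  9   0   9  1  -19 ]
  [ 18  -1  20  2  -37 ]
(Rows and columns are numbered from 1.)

-1

R1 -> 1/12·R1
  [  1  1/12  5/6  1/12  -13/6 ]
  [  3     0    3     0     -6 ]
  [  9     0    9     1    -19 ]
  [ 18    -1   20     2    -37 ]
R2 -> R2 − 3·R1
  [  1  1/12  5/6  1/12  -13/6 ]
  [  0  -1/4  1/2  -1/4    1/2 ]
  [  9     0    9     1    -19 ]
  [ 18    -1   20     2    -37 ]
R3 -> R3 − 9·R1
  [  1  1/12  5/6  1/12  -13/6 ]
  [  0  -1/4  1/2  -1/4    1/2 ]
  [  0  -3/4  3/2   1/4    1/2 ]
  [ 18    -1   20     2    -37 ]
R4 -> R4 − 18·R1
  [ 1  1/12  5/6  1/12  -13/6 ]
  [ 0  -1/4  1/2  -1/4    1/2 ]
  [ 0  -3/4  3/2   1/4    1/2 ]
  [ 0  -5/2    5   1/2      2 ]
R2 -> -4·R2
  [ 1  1/12  5/6  1/12  -13/6 ]
  [ 0     1   -2     1     -2 ]
  [ 0  -3/4  3/2   1/4    1/2 ]
  [ 0  -5/2    5   1/2      2 ]
R3 -> R3 + 3/4·R2
  [ 1  1/12  5/6  1/12  -13/6 ]
  [ 0     1   -2     1     -2 ]
  [ 0     0    0     1     -1 ]
  [ 0  -5/2    5   1/2      2 ]
R4 -> R4 + 5/2·R2
  [ 1  1/12  5/6  1/12  -13/6 ]
  [ 0     1   -2     1     -2 ]
  [ 0     0    0     1     -1 ]
  [ 0     0    0     3     -3 ]
R4 -> R4 − 3·R3
  [ 1  1/12  5/6  1/12  -13/6 ]
  [ 0     1   -2     1     -2 ]
  [ 0     0    0     1     -1 ]
  [ 0     0    0     0      0 ]
R2 -> R2 − R3
  [ 1  1/12  5/6  1/12  -13/6 ]
  [ 0     1   -2     0     -1 ]
  [ 0     0    0     1     -1 ]
  [ 0     0    0     0      0 ]
R1 -> R1 − 1/12·R3
  [ 1  1/12  5/6  0  -25/12 ]
  [ 0     1   -2  0      -1 ]
  [ 0     0    0  1      -1 ]
  [ 0     0    0  0       0 ]
R1 -> R1 − 1/12·R2
  [ 1  0   1  0  -2 ]
  [ 0  1  -2  0  -1 ]
  [ 0  0   0  1  -1 ]
  [ 0  0   0  0   0 ]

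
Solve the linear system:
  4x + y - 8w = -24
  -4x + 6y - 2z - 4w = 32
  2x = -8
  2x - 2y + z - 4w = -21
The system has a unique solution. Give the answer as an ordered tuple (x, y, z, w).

Form the augmented matrix and row-reduce:
  [  4   1   0  -8  |  -24 ]
  [ -4   6  -2  -4  |   32 ]
  [  2   0   0   0  |   -8 ]
  [  2  -2   1  -4  |  -21 ]
r1 → 1/4·r1
  [  1  1/4   0  -2  |   -6 ]
  [ -4    6  -2  -4  |   32 ]
  [  2    0   0   0  |   -8 ]
  [  2   -2   1  -4  |  -21 ]
r2 → r2 + 4·r1
  [ 1  1/4   0   -2  |   -6 ]
  [ 0    7  -2  -12  |    8 ]
  [ 2    0   0    0  |   -8 ]
  [ 2   -2   1   -4  |  -21 ]
r3 → r3 − 2·r1
  [ 1   1/4   0   -2  |   -6 ]
  [ 0     7  -2  -12  |    8 ]
  [ 0  -1/2   0    4  |    4 ]
  [ 2    -2   1   -4  |  -21 ]
r4 → r4 − 2·r1
  [ 1   1/4   0   -2  |  -6 ]
  [ 0     7  -2  -12  |   8 ]
  [ 0  -1/2   0    4  |   4 ]
  [ 0  -5/2   1    0  |  -9 ]
r2 → 1/7·r2
  [ 1   1/4     0     -2  |   -6 ]
  [ 0     1  -2/7  -12/7  |  8/7 ]
  [ 0  -1/2     0      4  |    4 ]
  [ 0  -5/2     1      0  |   -9 ]
r3 → r3 + 1/2·r2
  [ 1   1/4     0     -2  |    -6 ]
  [ 0     1  -2/7  -12/7  |   8/7 ]
  [ 0     0  -1/7   22/7  |  32/7 ]
  [ 0  -5/2     1      0  |    -9 ]
r4 → r4 + 5/2·r2
  [ 1  1/4     0     -2  |     -6 ]
  [ 0    1  -2/7  -12/7  |    8/7 ]
  [ 0    0  -1/7   22/7  |   32/7 ]
  [ 0    0   2/7  -30/7  |  -43/7 ]
r3 → -7·r3
  [ 1  1/4     0     -2  |     -6 ]
  [ 0    1  -2/7  -12/7  |    8/7 ]
  [ 0    0     1    -22  |    -32 ]
  [ 0    0   2/7  -30/7  |  -43/7 ]
r4 → r4 − 2/7·r3
  [ 1  1/4     0     -2  |   -6 ]
  [ 0    1  -2/7  -12/7  |  8/7 ]
  [ 0    0     1    -22  |  -32 ]
  [ 0    0     0      2  |    3 ]
r4 → 1/2·r4
  [ 1  1/4     0     -2  |   -6 ]
  [ 0    1  -2/7  -12/7  |  8/7 ]
  [ 0    0     1    -22  |  -32 ]
  [ 0    0     0      1  |  3/2 ]
r3 → r3 + 22·r4
  [ 1  1/4     0     -2  |   -6 ]
  [ 0    1  -2/7  -12/7  |  8/7 ]
  [ 0    0     1      0  |    1 ]
  [ 0    0     0      1  |  3/2 ]
r2 → r2 + 12/7·r4
  [ 1  1/4     0  -2  |    -6 ]
  [ 0    1  -2/7   0  |  26/7 ]
  [ 0    0     1   0  |     1 ]
  [ 0    0     0   1  |   3/2 ]
r1 → r1 + 2·r4
  [ 1  1/4     0  0  |    -3 ]
  [ 0    1  -2/7  0  |  26/7 ]
  [ 0    0     1  0  |     1 ]
  [ 0    0     0  1  |   3/2 ]
r2 → r2 + 2/7·r3
  [ 1  1/4  0  0  |   -3 ]
  [ 0    1  0  0  |    4 ]
  [ 0    0  1  0  |    1 ]
  [ 0    0  0  1  |  3/2 ]
r1 → r1 − 1/4·r2
  [ 1  0  0  0  |   -4 ]
  [ 0  1  0  0  |    4 ]
  [ 0  0  1  0  |    1 ]
  [ 0  0  0  1  |  3/2 ]
Reading off the last column: x = -4, y = 4, z = 1, w = 3/2.

(-4, 4, 1, 3/2)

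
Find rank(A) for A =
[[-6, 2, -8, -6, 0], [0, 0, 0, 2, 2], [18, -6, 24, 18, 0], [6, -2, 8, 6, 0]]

rank = 2

R1 ← -1/6·R1
  [  1  -1/3  4/3   1  0 ]
  [  0     0    0   2  2 ]
  [ 18    -6   24  18  0 ]
  [  6    -2    8   6  0 ]
R3 ← R3 − 18·R1
  [ 1  -1/3  4/3  1  0 ]
  [ 0     0    0  2  2 ]
  [ 0     0    0  0  0 ]
  [ 6    -2    8  6  0 ]
R4 ← R4 − 6·R1
  [ 1  -1/3  4/3  1  0 ]
  [ 0     0    0  2  2 ]
  [ 0     0    0  0  0 ]
  [ 0     0    0  0  0 ]
R2 ← 1/2·R2
  [ 1  -1/3  4/3  1  0 ]
  [ 0     0    0  1  1 ]
  [ 0     0    0  0  0 ]
  [ 0     0    0  0  0 ]
R1 ← R1 − R2
  [ 1  -1/3  4/3  0  -1 ]
  [ 0     0    0  1   1 ]
  [ 0     0    0  0   0 ]
  [ 0     0    0  0   0 ]
The reduced form has 2 nonzero rows.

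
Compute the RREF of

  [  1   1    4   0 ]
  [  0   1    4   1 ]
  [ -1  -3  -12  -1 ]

[[1, 0, 0, 0], [0, 1, 4, 0], [0, 0, 0, 1]]

R3 ← R3 + R1
  [ 1   1   4   0 ]
  [ 0   1   4   1 ]
  [ 0  -2  -8  -1 ]
R3 ← R3 + 2·R2
  [ 1  1  4  0 ]
  [ 0  1  4  1 ]
  [ 0  0  0  1 ]
R2 ← R2 − R3
  [ 1  1  4  0 ]
  [ 0  1  4  0 ]
  [ 0  0  0  1 ]
R1 ← R1 − R2
  [ 1  0  0  0 ]
  [ 0  1  4  0 ]
  [ 0  0  0  1 ]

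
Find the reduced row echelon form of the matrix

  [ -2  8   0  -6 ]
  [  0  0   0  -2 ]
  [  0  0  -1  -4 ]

[[1, -4, 0, 0], [0, 0, 1, 0], [0, 0, 0, 1]]

r1 ← -1/2·r1
  [ 1  -4   0   3 ]
  [ 0   0   0  -2 ]
  [ 0   0  -1  -4 ]
r2 <-> r3
  [ 1  -4   0   3 ]
  [ 0   0  -1  -4 ]
  [ 0   0   0  -2 ]
r2 ← -1·r2
  [ 1  -4  0   3 ]
  [ 0   0  1   4 ]
  [ 0   0  0  -2 ]
r3 ← -1/2·r3
  [ 1  -4  0  3 ]
  [ 0   0  1  4 ]
  [ 0   0  0  1 ]
r2 ← r2 − 4·r3
  [ 1  -4  0  3 ]
  [ 0   0  1  0 ]
  [ 0   0  0  1 ]
r1 ← r1 − 3·r3
  [ 1  -4  0  0 ]
  [ 0   0  1  0 ]
  [ 0   0  0  1 ]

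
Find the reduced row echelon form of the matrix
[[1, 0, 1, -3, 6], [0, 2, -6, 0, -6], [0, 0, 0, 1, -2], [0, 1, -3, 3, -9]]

[[1, 0, 1, 0, 0], [0, 1, -3, 0, -3], [0, 0, 0, 1, -2], [0, 0, 0, 0, 0]]

R2 := 1/2·R2
  [ 1  0   1  -3   6 ]
  [ 0  1  -3   0  -3 ]
  [ 0  0   0   1  -2 ]
  [ 0  1  -3   3  -9 ]
R4 := R4 − R2
  [ 1  0   1  -3   6 ]
  [ 0  1  -3   0  -3 ]
  [ 0  0   0   1  -2 ]
  [ 0  0   0   3  -6 ]
R4 := R4 − 3·R3
  [ 1  0   1  -3   6 ]
  [ 0  1  -3   0  -3 ]
  [ 0  0   0   1  -2 ]
  [ 0  0   0   0   0 ]
R1 := R1 + 3·R3
  [ 1  0   1  0   0 ]
  [ 0  1  -3  0  -3 ]
  [ 0  0   0  1  -2 ]
  [ 0  0   0  0   0 ]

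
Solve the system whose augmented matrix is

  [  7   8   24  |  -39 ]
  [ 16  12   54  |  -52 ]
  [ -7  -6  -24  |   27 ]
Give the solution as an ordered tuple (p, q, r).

(-1, -6, 2/3)

Multiply R1 by 1/7.
  [  1  8/7  24/7  |  -39/7 ]
  [ 16   12    54  |    -52 ]
  [ -7   -6   -24  |     27 ]
Subtract 16 times R1 from R2.
  [  1    8/7  24/7  |  -39/7 ]
  [  0  -44/7  -6/7  |  260/7 ]
  [ -7     -6   -24  |     27 ]
Add 7 times R1 to R3.
  [ 1    8/7  24/7  |  -39/7 ]
  [ 0  -44/7  -6/7  |  260/7 ]
  [ 0      2     0  |    -12 ]
Multiply R2 by -7/44.
  [ 1  8/7  24/7  |   -39/7 ]
  [ 0    1  3/22  |  -65/11 ]
  [ 0    2     0  |     -12 ]
Subtract 2 times R2 from R3.
  [ 1  8/7   24/7  |   -39/7 ]
  [ 0    1   3/22  |  -65/11 ]
  [ 0    0  -3/11  |   -2/11 ]
Multiply R3 by -11/3.
  [ 1  8/7  24/7  |   -39/7 ]
  [ 0    1  3/22  |  -65/11 ]
  [ 0    0     1  |     2/3 ]
Subtract 3/22 times R3 from R2.
  [ 1  8/7  24/7  |  -39/7 ]
  [ 0    1     0  |     -6 ]
  [ 0    0     1  |    2/3 ]
Subtract 24/7 times R3 from R1.
  [ 1  8/7  0  |  -55/7 ]
  [ 0    1  0  |     -6 ]
  [ 0    0  1  |    2/3 ]
Subtract 8/7 times R2 from R1.
  [ 1  0  0  |   -1 ]
  [ 0  1  0  |   -6 ]
  [ 0  0  1  |  2/3 ]
Reading off the last column: p = -1, q = -6, r = 2/3.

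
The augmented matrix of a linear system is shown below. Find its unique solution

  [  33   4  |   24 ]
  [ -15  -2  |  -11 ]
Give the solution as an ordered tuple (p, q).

Multiply R1 by 1/33.
  [   1  4/33  |  8/11 ]
  [ -15    -2  |   -11 ]
Add 15 times R1 to R2.
  [ 1   4/33  |   8/11 ]
  [ 0  -2/11  |  -1/11 ]
Multiply R2 by -11/2.
  [ 1  4/33  |  8/11 ]
  [ 0     1  |   1/2 ]
Subtract 4/33 times R2 from R1.
  [ 1  0  |  2/3 ]
  [ 0  1  |  1/2 ]
Reading off the last column: p = 2/3, q = 1/2.

(2/3, 1/2)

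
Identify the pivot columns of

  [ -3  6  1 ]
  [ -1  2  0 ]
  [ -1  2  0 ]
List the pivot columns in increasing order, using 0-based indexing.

0, 2

ρ1 ← -1/3·ρ1
  [  1  -2  -1/3 ]
  [ -1   2     0 ]
  [ -1   2     0 ]
ρ2 ← ρ2 + ρ1
  [  1  -2  -1/3 ]
  [  0   0  -1/3 ]
  [ -1   2     0 ]
ρ3 ← ρ3 + ρ1
  [ 1  -2  -1/3 ]
  [ 0   0  -1/3 ]
  [ 0   0  -1/3 ]
ρ2 ← -3·ρ2
  [ 1  -2  -1/3 ]
  [ 0   0     1 ]
  [ 0   0  -1/3 ]
ρ3 ← ρ3 + 1/3·ρ2
  [ 1  -2  -1/3 ]
  [ 0   0     1 ]
  [ 0   0     0 ]
ρ1 ← ρ1 + 1/3·ρ2
  [ 1  -2  0 ]
  [ 0   0  1 ]
  [ 0   0  0 ]
Pivot columns are the columns containing a leading 1.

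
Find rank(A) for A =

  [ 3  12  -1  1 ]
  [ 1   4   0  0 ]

rank = 2

R1 ← 1/3·R1
  [ 1  4  -1/3  1/3 ]
  [ 1  4     0    0 ]
R2 ← R2 − R1
  [ 1  4  -1/3   1/3 ]
  [ 0  0   1/3  -1/3 ]
R2 ← 3·R2
  [ 1  4  -1/3  1/3 ]
  [ 0  0     1   -1 ]
R1 ← R1 + 1/3·R2
  [ 1  4  0   0 ]
  [ 0  0  1  -1 ]
The reduced form has 2 nonzero rows.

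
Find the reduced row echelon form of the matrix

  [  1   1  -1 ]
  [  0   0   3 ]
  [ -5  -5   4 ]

ρ3 -> ρ3 + 5·ρ1
  [ 1  1  -1 ]
  [ 0  0   3 ]
  [ 0  0  -1 ]
ρ2 -> 1/3·ρ2
  [ 1  1  -1 ]
  [ 0  0   1 ]
  [ 0  0  -1 ]
ρ3 -> ρ3 + ρ2
  [ 1  1  -1 ]
  [ 0  0   1 ]
  [ 0  0   0 ]
ρ1 -> ρ1 + ρ2
  [ 1  1  0 ]
  [ 0  0  1 ]
  [ 0  0  0 ]

[[1, 1, 0], [0, 0, 1], [0, 0, 0]]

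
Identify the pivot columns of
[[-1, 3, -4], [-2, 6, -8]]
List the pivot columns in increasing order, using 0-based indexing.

0

R1 ← -1·R1
  [  1  -3   4 ]
  [ -2   6  -8 ]
R2 ← R2 + 2·R1
  [ 1  -3  4 ]
  [ 0   0  0 ]
Pivot columns are the columns containing a leading 1.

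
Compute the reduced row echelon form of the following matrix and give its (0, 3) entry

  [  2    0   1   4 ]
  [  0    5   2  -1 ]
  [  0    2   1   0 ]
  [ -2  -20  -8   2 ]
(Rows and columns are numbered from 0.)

R1 -> 1/2·R1
  [  1    0  1/2   2 ]
  [  0    5    2  -1 ]
  [  0    2    1   0 ]
  [ -2  -20   -8   2 ]
R4 -> R4 + 2·R1
  [ 1    0  1/2   2 ]
  [ 0    5    2  -1 ]
  [ 0    2    1   0 ]
  [ 0  -20   -7   6 ]
R2 -> 1/5·R2
  [ 1    0  1/2     2 ]
  [ 0    1  2/5  -1/5 ]
  [ 0    2    1     0 ]
  [ 0  -20   -7     6 ]
R3 -> R3 − 2·R2
  [ 1    0  1/2     2 ]
  [ 0    1  2/5  -1/5 ]
  [ 0    0  1/5   2/5 ]
  [ 0  -20   -7     6 ]
R4 -> R4 + 20·R2
  [ 1  0  1/2     2 ]
  [ 0  1  2/5  -1/5 ]
  [ 0  0  1/5   2/5 ]
  [ 0  0    1     2 ]
R3 -> 5·R3
  [ 1  0  1/2     2 ]
  [ 0  1  2/5  -1/5 ]
  [ 0  0    1     2 ]
  [ 0  0    1     2 ]
R4 -> R4 − R3
  [ 1  0  1/2     2 ]
  [ 0  1  2/5  -1/5 ]
  [ 0  0    1     2 ]
  [ 0  0    0     0 ]
R2 -> R2 − 2/5·R3
  [ 1  0  1/2   2 ]
  [ 0  1    0  -1 ]
  [ 0  0    1   2 ]
  [ 0  0    0   0 ]
R1 -> R1 − 1/2·R3
  [ 1  0  0   1 ]
  [ 0  1  0  -1 ]
  [ 0  0  1   2 ]
  [ 0  0  0   0 ]

1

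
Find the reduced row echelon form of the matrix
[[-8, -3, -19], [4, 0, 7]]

Multiply R1 by -1/8.
  [ 1  3/8  19/8 ]
  [ 4    0     7 ]
Subtract 4 times R1 from R2.
  [ 1   3/8  19/8 ]
  [ 0  -3/2  -5/2 ]
Multiply R2 by -2/3.
  [ 1  3/8  19/8 ]
  [ 0    1   5/3 ]
Subtract 3/8 times R2 from R1.
  [ 1  0  7/4 ]
  [ 0  1  5/3 ]

[[1, 0, 7/4], [0, 1, 5/3]]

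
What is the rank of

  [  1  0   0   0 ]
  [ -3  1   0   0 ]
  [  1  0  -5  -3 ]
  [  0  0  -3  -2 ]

R2 → R2 + 3·R1
  [ 1  0   0   0 ]
  [ 0  1   0   0 ]
  [ 1  0  -5  -3 ]
  [ 0  0  -3  -2 ]
R3 → R3 − R1
  [ 1  0   0   0 ]
  [ 0  1   0   0 ]
  [ 0  0  -5  -3 ]
  [ 0  0  -3  -2 ]
R3 → -1/5·R3
  [ 1  0   0    0 ]
  [ 0  1   0    0 ]
  [ 0  0   1  3/5 ]
  [ 0  0  -3   -2 ]
R4 → R4 + 3·R3
  [ 1  0  0     0 ]
  [ 0  1  0     0 ]
  [ 0  0  1   3/5 ]
  [ 0  0  0  -1/5 ]
R4 → -5·R4
  [ 1  0  0    0 ]
  [ 0  1  0    0 ]
  [ 0  0  1  3/5 ]
  [ 0  0  0    1 ]
R3 → R3 − 3/5·R4
  [ 1  0  0  0 ]
  [ 0  1  0  0 ]
  [ 0  0  1  0 ]
  [ 0  0  0  1 ]
The reduced form has 4 nonzero rows.

rank = 4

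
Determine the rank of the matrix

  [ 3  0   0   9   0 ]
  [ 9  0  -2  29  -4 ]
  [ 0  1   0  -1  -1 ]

rank = 3

ρ1 := 1/3·ρ1
ρ2 := ρ2 − 9·ρ1
ρ2 <-> ρ3
ρ3 := -1/2·ρ3
The reduced form has 3 nonzero rows.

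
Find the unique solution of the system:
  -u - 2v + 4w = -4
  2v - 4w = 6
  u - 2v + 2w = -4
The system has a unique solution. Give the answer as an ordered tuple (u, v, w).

(-2, -1, -2)

Form the augmented matrix and row-reduce:
  [ -1  -2   4  |  -4 ]
  [  0   2  -4  |   6 ]
  [  1  -2   2  |  -4 ]
R1 ← -1·R1
  [ 1   2  -4  |   4 ]
  [ 0   2  -4  |   6 ]
  [ 1  -2   2  |  -4 ]
R3 ← R3 − R1
  [ 1   2  -4  |   4 ]
  [ 0   2  -4  |   6 ]
  [ 0  -4   6  |  -8 ]
R2 ← 1/2·R2
  [ 1   2  -4  |   4 ]
  [ 0   1  -2  |   3 ]
  [ 0  -4   6  |  -8 ]
R3 ← R3 + 4·R2
  [ 1  2  -4  |  4 ]
  [ 0  1  -2  |  3 ]
  [ 0  0  -2  |  4 ]
R3 ← -1/2·R3
  [ 1  2  -4  |   4 ]
  [ 0  1  -2  |   3 ]
  [ 0  0   1  |  -2 ]
R2 ← R2 + 2·R3
  [ 1  2  -4  |   4 ]
  [ 0  1   0  |  -1 ]
  [ 0  0   1  |  -2 ]
R1 ← R1 + 4·R3
  [ 1  2  0  |  -4 ]
  [ 0  1  0  |  -1 ]
  [ 0  0  1  |  -2 ]
R1 ← R1 − 2·R2
  [ 1  0  0  |  -2 ]
  [ 0  1  0  |  -1 ]
  [ 0  0  1  |  -2 ]
Reading off the last column: u = -2, v = -1, w = -2.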